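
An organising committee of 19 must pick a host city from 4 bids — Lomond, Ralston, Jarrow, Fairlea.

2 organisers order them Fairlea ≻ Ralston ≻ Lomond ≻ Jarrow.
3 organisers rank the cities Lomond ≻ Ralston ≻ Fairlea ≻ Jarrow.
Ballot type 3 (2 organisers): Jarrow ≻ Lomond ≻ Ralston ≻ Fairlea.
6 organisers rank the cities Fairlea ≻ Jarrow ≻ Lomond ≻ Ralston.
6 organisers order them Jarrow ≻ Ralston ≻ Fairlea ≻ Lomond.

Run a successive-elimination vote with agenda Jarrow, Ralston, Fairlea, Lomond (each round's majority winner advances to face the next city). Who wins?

Fairlea

Round 1: Jarrow vs Ralston — 14–5, Jarrow advances.
Round 2: Jarrow vs Fairlea — 8–11, Fairlea advances.
Round 3: Fairlea vs Lomond — 14–5, Fairlea advances.
Fairlea survives the agenda.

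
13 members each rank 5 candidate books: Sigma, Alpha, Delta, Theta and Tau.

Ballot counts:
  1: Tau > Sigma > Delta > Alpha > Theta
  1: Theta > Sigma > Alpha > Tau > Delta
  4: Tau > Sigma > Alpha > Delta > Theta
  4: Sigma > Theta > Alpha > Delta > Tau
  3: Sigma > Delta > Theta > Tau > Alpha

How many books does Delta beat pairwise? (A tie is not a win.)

2

Delta against each rival (13 members):
Delta vs Sigma: Delta is ranked higher on 0 ballots, Sigma on 13. Sigma wins 13–0.
Delta–Alpha: Alpha 9–4.
Delta vs Theta: Delta wins 8–5.
Delta vs Tau: Delta preferred on 4+3 = 7 ballots; Delta wins 7–6.
Delta beats Theta, Tau; loses to Sigma, Alpha — 2 pairwise wins.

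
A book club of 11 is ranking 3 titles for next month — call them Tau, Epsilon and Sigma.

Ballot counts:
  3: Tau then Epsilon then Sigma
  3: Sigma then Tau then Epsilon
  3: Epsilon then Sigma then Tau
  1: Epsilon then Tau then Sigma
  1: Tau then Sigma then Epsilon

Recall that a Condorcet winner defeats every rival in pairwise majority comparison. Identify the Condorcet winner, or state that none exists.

Check each pair by majority over 11 ballots:
Tau vs Epsilon: Tau preferred on 3+3+1 = 7 ballots; Tau wins 7–4.
Tau vs Sigma: Sigma wins 6–5.
Epsilon vs Sigma: Epsilon wins 7–4.
No book is unbeaten: Tau loses to Sigma; Epsilon loses to Tau; Sigma loses to Epsilon. In particular Tau > Epsilon > Sigma > Tau is a majority cycle — no Condorcet winner exists.

none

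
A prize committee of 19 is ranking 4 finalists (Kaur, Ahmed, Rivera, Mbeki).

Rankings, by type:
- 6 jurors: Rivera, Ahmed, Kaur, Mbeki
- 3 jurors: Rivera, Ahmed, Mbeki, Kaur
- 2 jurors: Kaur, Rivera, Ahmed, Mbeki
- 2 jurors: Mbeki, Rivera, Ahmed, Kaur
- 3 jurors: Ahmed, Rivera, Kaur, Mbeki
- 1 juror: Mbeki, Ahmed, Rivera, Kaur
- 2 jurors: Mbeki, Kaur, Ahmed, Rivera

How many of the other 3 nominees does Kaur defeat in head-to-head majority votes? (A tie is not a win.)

Kaur against each rival (19 jurors):
Kaur vs Ahmed: Ahmed, 15–4.
Kaur vs Rivera: Kaur is ranked higher on 2+2 = 4 ballots, Rivera on 15. Rivera wins 15–4.
Kaur vs Mbeki: 11 to 8, Kaur.
Kaur beats Mbeki; loses to Ahmed, Rivera — 1 pairwise win.

1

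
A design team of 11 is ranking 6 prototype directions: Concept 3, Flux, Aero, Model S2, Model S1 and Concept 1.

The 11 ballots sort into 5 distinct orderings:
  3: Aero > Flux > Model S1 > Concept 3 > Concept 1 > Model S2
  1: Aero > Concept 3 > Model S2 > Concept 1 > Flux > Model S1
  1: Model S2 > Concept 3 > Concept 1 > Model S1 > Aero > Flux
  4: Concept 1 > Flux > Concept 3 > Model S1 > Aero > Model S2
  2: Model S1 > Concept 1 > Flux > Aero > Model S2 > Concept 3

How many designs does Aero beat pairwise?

Aero against each rival (11 engineers):
Aero vs Concept 3: Aero, 6–5.
Aero vs Flux: 5 to 6, Flux.
Aero vs Model S2: Aero is ranked higher on 3+1+4+2 = 10 ballots, Model S2 on 1. Aero wins 10–1.
Aero vs Model S1: Model S1, 7–4.
Aero vs Concept 1: Concept 1 wins 7–4.
Aero beats Concept 3, Model S2; loses to Flux, Model S1, Concept 1 — 2 pairwise wins.

2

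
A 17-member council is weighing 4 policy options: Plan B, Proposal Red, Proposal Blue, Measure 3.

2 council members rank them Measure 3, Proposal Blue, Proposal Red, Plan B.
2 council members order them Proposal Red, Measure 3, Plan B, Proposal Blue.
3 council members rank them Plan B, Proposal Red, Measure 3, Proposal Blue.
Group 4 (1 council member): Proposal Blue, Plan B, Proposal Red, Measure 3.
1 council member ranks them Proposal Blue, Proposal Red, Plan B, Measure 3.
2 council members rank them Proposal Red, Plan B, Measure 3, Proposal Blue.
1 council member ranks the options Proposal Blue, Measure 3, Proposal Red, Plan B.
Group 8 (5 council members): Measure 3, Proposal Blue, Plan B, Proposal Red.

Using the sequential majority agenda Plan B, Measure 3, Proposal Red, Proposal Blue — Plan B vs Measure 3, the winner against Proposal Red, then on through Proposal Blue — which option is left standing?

Proposal Blue

Round 1: Plan B vs Measure 3 — 7–10, Measure 3 advances.
Round 2: Measure 3 vs Proposal Red — 8–9, Proposal Red advances.
Round 3: Proposal Red vs Proposal Blue — 7–10, Proposal Blue advances.
Proposal Blue survives the agenda.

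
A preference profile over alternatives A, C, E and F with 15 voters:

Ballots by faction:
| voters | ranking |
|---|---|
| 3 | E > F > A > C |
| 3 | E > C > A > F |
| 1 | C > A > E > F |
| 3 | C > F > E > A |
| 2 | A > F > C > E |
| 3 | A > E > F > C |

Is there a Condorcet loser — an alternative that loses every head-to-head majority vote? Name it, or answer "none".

C

Pairwise majorities:
A vs C: 8 to 7, A.
A–E: E 9–6.
A–F: A 9–6.
C vs E: C preferred on 1+3+2 = 6 ballots; E wins 9–6.
C vs F: F, 8–7.
E vs F: E is ranked higher on 3+3+1+3 = 10 ballots, F on 5. E wins 10–5.
C loses to every other alternative — it is the Condorcet loser.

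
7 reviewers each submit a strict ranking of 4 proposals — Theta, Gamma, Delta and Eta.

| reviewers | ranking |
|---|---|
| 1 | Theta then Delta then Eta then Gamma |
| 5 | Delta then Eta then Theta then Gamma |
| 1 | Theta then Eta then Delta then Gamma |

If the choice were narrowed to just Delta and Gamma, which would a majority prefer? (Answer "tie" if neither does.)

Delta

Ballots ranking Delta above Gamma: 1 + 5 + 1 = 7.
Ballots ranking Gamma above Delta: 7 − 7 = 0.
Delta wins the head-to-head 7–0.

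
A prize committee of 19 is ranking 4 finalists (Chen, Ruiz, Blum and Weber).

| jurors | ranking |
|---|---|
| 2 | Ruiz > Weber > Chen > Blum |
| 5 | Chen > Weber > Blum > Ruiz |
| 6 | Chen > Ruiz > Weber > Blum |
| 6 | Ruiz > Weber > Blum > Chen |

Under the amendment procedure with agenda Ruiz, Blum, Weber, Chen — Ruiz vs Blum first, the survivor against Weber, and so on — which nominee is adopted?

Round 1: Ruiz vs Blum — 14–5, Ruiz advances.
Round 2: Ruiz vs Weber — 14–5, Ruiz advances.
Round 3: Ruiz vs Chen — 8–11, Chen advances.
The agenda winner is Chen.

Chen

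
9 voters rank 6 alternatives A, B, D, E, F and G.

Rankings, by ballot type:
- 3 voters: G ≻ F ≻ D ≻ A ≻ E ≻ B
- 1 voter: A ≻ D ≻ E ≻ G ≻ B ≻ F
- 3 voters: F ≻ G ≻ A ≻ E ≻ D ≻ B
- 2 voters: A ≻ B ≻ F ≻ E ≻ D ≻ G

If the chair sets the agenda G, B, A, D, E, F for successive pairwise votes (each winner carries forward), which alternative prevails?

F

Round 1: G vs B — 7–2, G advances.
Round 2: G vs A — 6–3, G advances.
Round 3: G vs D — 6–3, G advances.
Round 4: G vs E — 6–3, G advances.
Round 5: G vs F — 4–5, F advances.
The agenda winner is F.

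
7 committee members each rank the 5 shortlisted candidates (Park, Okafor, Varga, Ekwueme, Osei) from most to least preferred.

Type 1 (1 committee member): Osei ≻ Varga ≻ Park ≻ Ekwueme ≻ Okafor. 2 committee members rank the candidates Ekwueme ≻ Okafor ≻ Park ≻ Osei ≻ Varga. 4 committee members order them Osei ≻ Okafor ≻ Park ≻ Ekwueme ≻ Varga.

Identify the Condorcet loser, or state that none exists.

Head-to-head results (7 committee members):
Park vs Okafor: 1 for Park, 6 for Okafor — Okafor by 6–1.
Park vs Varga: Park, 6–1.
Park–Ekwueme: Park 5–2.
Park vs Osei: 2 for Park, 5 for Osei — Osei by 5–2.
Okafor vs Varga: Okafor, 6–1.
Okafor vs Ekwueme: Okafor is ranked higher on 4 ballots, Ekwueme on 3. Okafor wins 4–3.
Okafor vs Osei: Osei, 5–2.
Varga vs Ekwueme: Ekwueme, 6–1.
Varga–Osei: Osei 7–0.
Ekwueme vs Osei: 2 to 5, Osei.
Only Varga has no wins; Varga is the Condorcet loser.

Varga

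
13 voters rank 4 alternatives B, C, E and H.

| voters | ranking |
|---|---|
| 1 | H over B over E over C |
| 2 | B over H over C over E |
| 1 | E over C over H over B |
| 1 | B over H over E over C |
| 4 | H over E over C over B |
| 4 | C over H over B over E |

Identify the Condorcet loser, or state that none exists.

none

Pairwise majorities:
B–C: C 9–4.
B vs E: B is ranked higher on 1+2+1+4 = 8 ballots, E on 5. B wins 8–5.
B vs H: B is ranked higher on 2+1 = 3 ballots, H on 10. H wins 10–3.
C vs E: C is ranked higher on 2+4 = 6 ballots, E on 7. E wins 7–6.
C vs H: H wins 8–5.
E vs H: 1 for E, 12 for H — H by 12–1.
Every alternative wins at least one matchup (B beats E; C beats B; E beats C; H beats B), so there is no Condorcet loser.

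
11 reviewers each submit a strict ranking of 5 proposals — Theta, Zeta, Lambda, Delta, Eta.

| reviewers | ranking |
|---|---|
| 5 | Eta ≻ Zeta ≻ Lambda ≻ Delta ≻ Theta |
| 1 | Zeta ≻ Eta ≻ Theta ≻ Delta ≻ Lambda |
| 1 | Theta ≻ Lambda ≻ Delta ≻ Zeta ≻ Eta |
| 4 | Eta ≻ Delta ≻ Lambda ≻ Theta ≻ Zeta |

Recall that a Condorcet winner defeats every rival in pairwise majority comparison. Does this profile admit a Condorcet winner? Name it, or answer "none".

Head-to-head results (11 reviewers):
Theta vs Zeta: Theta is ranked higher on 1+4 = 5 ballots, Zeta on 6. Zeta wins 6–5.
Theta vs Lambda: Theta preferred on 1+1 = 2 ballots; Lambda wins 9–2.
Theta vs Delta: Delta, 9–2.
Theta vs Eta: Theta preferred on 1 ballot; Eta wins 10–1.
Zeta vs Lambda: 5+1 = 6 for Zeta, 5 for Lambda — Zeta by 6–5.
Zeta vs Delta: Zeta wins 6–5.
Zeta vs Eta: Eta wins 9–2.
Lambda vs Delta: Lambda preferred on 5+1 = 6 ballots; Lambda wins 6–5.
Lambda vs Eta: Lambda preferred on 1 ballot; Eta wins 10–1.
Delta vs Eta: Eta wins 10–1.
Only Eta has no losses; Eta is the Condorcet winner.

Eta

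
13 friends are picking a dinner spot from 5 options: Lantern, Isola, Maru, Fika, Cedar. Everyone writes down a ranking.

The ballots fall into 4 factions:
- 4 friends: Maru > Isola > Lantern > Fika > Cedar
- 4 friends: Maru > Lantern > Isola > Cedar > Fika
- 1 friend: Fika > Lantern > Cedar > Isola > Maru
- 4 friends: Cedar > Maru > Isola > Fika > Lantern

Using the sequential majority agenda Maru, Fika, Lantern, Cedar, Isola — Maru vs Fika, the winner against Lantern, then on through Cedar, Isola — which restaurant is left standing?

Maru

Round 1: Maru vs Fika — 12–1, Maru advances.
Round 2: Maru vs Lantern — 12–1, Maru advances.
Round 3: Maru vs Cedar — 8–5, Maru advances.
Round 4: Maru vs Isola — 12–1, Maru advances.
Maru survives the agenda.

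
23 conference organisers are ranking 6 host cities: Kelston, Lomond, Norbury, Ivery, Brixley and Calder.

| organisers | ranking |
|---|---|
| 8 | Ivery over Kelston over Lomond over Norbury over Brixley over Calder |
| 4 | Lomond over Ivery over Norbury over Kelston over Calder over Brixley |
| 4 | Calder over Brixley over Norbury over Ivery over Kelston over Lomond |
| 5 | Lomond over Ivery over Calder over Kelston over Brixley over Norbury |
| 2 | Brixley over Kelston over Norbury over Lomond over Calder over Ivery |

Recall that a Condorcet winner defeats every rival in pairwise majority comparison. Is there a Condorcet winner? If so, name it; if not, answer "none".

Check each pair by majority over 23 ballots:
Kelston vs Lomond: Kelston wins 14–9.
Kelston vs Norbury: Kelston wins 15–8.
Kelston–Ivery: Ivery 21–2.
Kelston vs Brixley: Kelston wins 17–6.
Kelston vs Calder: Kelston wins 14–9.
Lomond vs Norbury: Lomond wins 17–6.
Lomond–Ivery: Ivery 12–11.
Lomond vs Brixley: Lomond, 17–6.
Lomond–Calder: Lomond 19–4.
Norbury–Ivery: Ivery 17–6.
Norbury vs Brixley: Norbury wins 12–11.
Norbury–Calder: Norbury 14–9.
Ivery vs Brixley: Ivery, 17–6.
Ivery vs Calder: Ivery, 17–6.
Brixley vs Calder: Calder, 13–10.
Ivery defeats every rival head-to-head and is the Condorcet winner.

Ivery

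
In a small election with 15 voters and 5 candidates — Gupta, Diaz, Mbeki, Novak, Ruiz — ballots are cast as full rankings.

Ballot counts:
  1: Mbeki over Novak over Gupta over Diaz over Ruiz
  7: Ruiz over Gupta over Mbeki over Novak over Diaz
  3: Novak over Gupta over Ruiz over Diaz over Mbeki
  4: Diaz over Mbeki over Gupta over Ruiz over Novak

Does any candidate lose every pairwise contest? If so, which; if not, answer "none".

Head-to-head results (15 voters):
Gupta vs Diaz: Gupta preferred on 1+7+3 = 11 ballots; Gupta wins 11–4.
Gupta vs Mbeki: Gupta is ranked higher on 7+3 = 10 ballots, Mbeki on 5. Gupta wins 10–5.
Gupta vs Novak: Gupta, 11–4.
Gupta vs Ruiz: 8 to 7, Gupta.
Diaz vs Mbeki: 3+4 = 7 for Diaz, 8 for Mbeki — Mbeki by 8–7.
Diaz vs Novak: 4 to 11, Novak.
Diaz–Ruiz: Ruiz 10–5.
Mbeki vs Novak: 12 to 3, Mbeki.
Mbeki vs Ruiz: 1+4 = 5 for Mbeki, 10 for Ruiz — Ruiz by 10–5.
Novak vs Ruiz: 4 to 11, Ruiz.
Diaz is beaten in every head-to-head and is the Condorcet loser.

Diaz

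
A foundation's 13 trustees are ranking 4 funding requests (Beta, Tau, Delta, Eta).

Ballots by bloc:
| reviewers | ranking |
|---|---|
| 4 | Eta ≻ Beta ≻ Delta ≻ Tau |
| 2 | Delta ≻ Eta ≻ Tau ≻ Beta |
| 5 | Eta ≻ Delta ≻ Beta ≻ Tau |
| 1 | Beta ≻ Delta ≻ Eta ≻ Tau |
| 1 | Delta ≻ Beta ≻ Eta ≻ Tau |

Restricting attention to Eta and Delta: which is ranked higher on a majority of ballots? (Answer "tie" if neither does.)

Ballots ranking Eta above Delta: 4 + 5 = 9.
Ballots ranking Delta above Eta: 13 − 9 = 4.
Eta wins the head-to-head 9–4.

Eta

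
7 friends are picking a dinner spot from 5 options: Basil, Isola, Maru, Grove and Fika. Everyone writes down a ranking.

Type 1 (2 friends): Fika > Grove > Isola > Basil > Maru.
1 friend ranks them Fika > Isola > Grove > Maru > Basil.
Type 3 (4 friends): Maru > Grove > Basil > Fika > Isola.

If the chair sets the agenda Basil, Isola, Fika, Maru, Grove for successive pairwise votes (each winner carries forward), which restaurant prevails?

Round 1: Basil vs Isola — 4–3, Basil advances.
Round 2: Basil vs Fika — 4–3, Basil advances.
Round 3: Basil vs Maru — 2–5, Maru advances.
Round 4: Maru vs Grove — 4–3, Maru advances.
The agenda winner is Maru.

Maru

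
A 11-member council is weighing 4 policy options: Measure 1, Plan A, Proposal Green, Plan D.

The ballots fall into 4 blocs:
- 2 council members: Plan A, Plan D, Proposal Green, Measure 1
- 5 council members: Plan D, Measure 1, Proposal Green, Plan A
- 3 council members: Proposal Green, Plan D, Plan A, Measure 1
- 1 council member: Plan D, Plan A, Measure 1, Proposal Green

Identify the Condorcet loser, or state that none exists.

none

Pairwise majorities:
Measure 1 vs Plan A: Measure 1 is ranked higher on 5 ballots, Plan A on 6. Plan A wins 6–5.
Measure 1 vs Proposal Green: Measure 1 wins 6–5.
Measure 1 vs Plan D: Plan D, 11–0.
Plan A vs Proposal Green: Plan A preferred on 2+1 = 3 ballots; Proposal Green wins 8–3.
Plan A vs Plan D: Plan A preferred on 2 ballots; Plan D wins 9–2.
Proposal Green–Plan D: Plan D 8–3.
Every option wins at least one matchup (Measure 1 beats Proposal Green; Plan A beats Measure 1; Proposal Green beats Plan A; Plan D beats Measure 1), so there is no Condorcet loser.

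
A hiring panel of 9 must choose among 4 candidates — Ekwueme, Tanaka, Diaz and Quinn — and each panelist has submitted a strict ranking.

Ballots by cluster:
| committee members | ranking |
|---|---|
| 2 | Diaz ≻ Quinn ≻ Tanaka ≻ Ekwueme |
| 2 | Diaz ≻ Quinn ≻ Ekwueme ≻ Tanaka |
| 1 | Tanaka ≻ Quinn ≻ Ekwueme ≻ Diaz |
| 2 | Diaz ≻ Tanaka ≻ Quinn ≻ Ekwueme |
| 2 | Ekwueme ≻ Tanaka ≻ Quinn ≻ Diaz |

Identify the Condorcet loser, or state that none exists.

Pairwise majorities:
Ekwueme vs Tanaka: 4 to 5, Tanaka.
Ekwueme vs Diaz: 3 to 6, Diaz.
Ekwueme vs Quinn: Quinn wins 7–2.
Tanaka vs Diaz: Tanaka is ranked higher on 1+2 = 3 ballots, Diaz on 6. Diaz wins 6–3.
Tanaka vs Quinn: Tanaka preferred on 1+2+2 = 5 ballots; Tanaka wins 5–4.
Diaz vs Quinn: Diaz preferred on 2+2+2 = 6 ballots; Diaz wins 6–3.
Only Ekwueme has no wins; Ekwueme is the Condorcet loser.

Ekwueme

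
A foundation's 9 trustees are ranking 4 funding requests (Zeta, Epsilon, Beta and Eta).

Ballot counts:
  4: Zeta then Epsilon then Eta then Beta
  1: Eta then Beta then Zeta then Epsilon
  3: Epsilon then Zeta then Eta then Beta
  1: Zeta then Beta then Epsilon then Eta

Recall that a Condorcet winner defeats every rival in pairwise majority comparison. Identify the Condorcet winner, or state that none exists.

Zeta

Head-to-head results (9 reviewers):
Zeta vs Epsilon: 4+1+1 = 6 for Zeta, 3 for Epsilon — Zeta by 6–3.
Zeta vs Beta: 4+3+1 = 8 for Zeta, 1 for Beta — Zeta by 8–1.
Zeta vs Eta: 8 to 1, Zeta.
Epsilon vs Beta: Epsilon preferred on 4+3 = 7 ballots; Epsilon wins 7–2.
Epsilon vs Eta: Epsilon is ranked higher on 4+3+1 = 8 ballots, Eta on 1. Epsilon wins 8–1.
Beta vs Eta: Beta preferred on 1 ballot; Eta wins 8–1.
Zeta wins every pairwise contest, so Zeta is the Condorcet winner.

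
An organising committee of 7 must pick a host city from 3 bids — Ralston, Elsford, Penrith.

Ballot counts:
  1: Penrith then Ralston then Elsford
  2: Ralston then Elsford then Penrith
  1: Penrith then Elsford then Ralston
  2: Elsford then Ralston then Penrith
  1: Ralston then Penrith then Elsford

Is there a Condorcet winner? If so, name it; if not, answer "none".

Ralston

Head-to-head results (7 organisers):
Ralston–Elsford: Ralston 4–3.
Ralston–Penrith: Ralston 5–2.
Elsford vs Penrith: Elsford, 4–3.
Ralston beats each of Elsford, Penrith — Ralston is the Condorcet winner.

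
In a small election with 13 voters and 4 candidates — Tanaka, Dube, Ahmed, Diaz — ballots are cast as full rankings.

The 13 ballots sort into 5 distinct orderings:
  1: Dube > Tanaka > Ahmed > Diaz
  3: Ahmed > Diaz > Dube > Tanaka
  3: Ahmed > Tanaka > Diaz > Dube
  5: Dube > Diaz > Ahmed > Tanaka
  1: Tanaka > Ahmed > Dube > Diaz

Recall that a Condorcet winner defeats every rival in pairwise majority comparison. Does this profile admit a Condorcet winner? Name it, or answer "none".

Check each pair by majority over 13 ballots:
Tanaka vs Dube: 3+1 = 4 for Tanaka, 9 for Dube — Dube by 9–4.
Tanaka vs Ahmed: Ahmed wins 11–2.
Tanaka vs Diaz: Tanaka is ranked higher on 1+3+1 = 5 ballots, Diaz on 8. Diaz wins 8–5.
Dube vs Ahmed: Ahmed wins 7–6.
Dube vs Diaz: Dube is ranked higher on 1+5+1 = 7 ballots, Diaz on 6. Dube wins 7–6.
Ahmed vs Diaz: Ahmed is ranked higher on 1+3+3+1 = 8 ballots, Diaz on 5. Ahmed wins 8–5.
Only Ahmed has no losses; Ahmed is the Condorcet winner.

Ahmed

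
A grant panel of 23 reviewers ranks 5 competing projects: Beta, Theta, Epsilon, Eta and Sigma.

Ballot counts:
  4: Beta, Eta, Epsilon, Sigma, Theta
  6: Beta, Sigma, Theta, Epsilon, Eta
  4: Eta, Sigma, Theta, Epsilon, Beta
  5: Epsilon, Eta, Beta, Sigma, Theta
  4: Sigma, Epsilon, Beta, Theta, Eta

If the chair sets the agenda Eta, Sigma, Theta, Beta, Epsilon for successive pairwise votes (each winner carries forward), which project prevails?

Epsilon

Round 1: Eta vs Sigma — 13–10, Eta advances.
Round 2: Eta vs Theta — 13–10, Eta advances.
Round 3: Eta vs Beta — 9–14, Beta advances.
Round 4: Beta vs Epsilon — 10–13, Epsilon advances.
The agenda winner is Epsilon.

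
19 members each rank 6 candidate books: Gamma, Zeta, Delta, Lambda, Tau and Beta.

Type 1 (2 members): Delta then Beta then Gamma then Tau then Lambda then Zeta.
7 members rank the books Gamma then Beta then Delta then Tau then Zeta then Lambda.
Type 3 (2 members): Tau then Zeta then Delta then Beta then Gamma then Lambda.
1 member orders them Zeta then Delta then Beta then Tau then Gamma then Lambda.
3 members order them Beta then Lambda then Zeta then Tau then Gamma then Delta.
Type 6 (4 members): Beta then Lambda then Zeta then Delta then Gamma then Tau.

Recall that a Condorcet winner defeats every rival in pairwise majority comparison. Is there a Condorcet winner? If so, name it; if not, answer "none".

Head-to-head results (19 members):
Gamma vs Zeta: Gamma preferred on 2+7 = 9 ballots; Zeta wins 10–9.
Gamma vs Delta: Gamma preferred on 7+3 = 10 ballots; Gamma wins 10–9.
Gamma vs Lambda: Gamma is ranked higher on 2+7+2+1 = 12 ballots, Lambda on 7. Gamma wins 12–7.
Gamma vs Tau: 13 to 6, Gamma.
Gamma vs Beta: 7 for Gamma, 12 for Beta — Beta by 12–7.
Zeta vs Delta: 10 to 9, Zeta.
Zeta vs Lambda: 10 to 9, Zeta.
Zeta vs Tau: 1+3+4 = 8 for Zeta, 11 for Tau — Tau by 11–8.
Zeta vs Beta: 2+1 = 3 for Zeta, 16 for Beta — Beta by 16–3.
Delta vs Lambda: Delta is ranked higher on 2+7+2+1 = 12 ballots, Lambda on 7. Delta wins 12–7.
Delta vs Tau: 14 to 5, Delta.
Delta vs Beta: Delta preferred on 2+2+1 = 5 ballots; Beta wins 14–5.
Lambda vs Tau: 7 to 12, Tau.
Lambda vs Beta: Lambda preferred on 0 ballots; Beta wins 19–0.
Tau vs Beta: 2 to 17, Beta.
Only Beta has no losses; Beta is the Condorcet winner.

Beta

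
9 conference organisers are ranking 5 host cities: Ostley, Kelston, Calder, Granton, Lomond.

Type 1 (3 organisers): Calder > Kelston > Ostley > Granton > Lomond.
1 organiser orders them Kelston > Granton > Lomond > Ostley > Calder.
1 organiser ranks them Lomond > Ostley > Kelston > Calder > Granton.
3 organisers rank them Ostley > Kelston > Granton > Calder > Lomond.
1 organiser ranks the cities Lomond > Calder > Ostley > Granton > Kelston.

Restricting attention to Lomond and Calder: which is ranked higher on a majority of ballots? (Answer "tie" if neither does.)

Calder

Ballots ranking Lomond above Calder: 1 + 1 + 1 = 3.
Ballots ranking Calder above Lomond: 9 − 3 = 6.
Calder wins the head-to-head 6–3.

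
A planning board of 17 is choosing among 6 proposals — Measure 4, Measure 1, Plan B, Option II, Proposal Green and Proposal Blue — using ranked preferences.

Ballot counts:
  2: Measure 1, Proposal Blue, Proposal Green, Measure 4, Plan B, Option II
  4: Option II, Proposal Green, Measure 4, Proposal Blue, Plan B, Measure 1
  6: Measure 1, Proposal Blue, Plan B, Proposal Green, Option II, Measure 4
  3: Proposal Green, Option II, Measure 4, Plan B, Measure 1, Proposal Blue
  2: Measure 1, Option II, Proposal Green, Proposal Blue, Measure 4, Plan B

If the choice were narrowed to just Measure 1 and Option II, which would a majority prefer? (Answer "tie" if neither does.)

Ballots ranking Measure 1 above Option II: 2 + 6 + 2 = 10.
Ballots ranking Option II above Measure 1: 17 − 10 = 7.
Measure 1 wins the head-to-head 10–7.

Measure 1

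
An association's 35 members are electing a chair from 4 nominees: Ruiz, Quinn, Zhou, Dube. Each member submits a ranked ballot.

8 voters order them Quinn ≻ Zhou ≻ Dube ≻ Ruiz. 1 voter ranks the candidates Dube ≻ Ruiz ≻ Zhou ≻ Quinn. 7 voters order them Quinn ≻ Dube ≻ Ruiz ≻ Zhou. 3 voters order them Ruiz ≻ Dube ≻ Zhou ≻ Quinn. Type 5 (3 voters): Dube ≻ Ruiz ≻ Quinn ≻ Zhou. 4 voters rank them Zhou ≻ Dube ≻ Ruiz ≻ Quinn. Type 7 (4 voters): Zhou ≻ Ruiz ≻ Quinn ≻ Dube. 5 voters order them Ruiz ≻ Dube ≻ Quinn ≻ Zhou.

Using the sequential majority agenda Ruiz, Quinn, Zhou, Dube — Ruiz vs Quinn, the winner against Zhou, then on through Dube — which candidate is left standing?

Dube

Round 1: Ruiz vs Quinn — 20–15, Ruiz advances.
Round 2: Ruiz vs Zhou — 19–16, Ruiz advances.
Round 3: Ruiz vs Dube — 12–23, Dube advances.
Dube survives the agenda.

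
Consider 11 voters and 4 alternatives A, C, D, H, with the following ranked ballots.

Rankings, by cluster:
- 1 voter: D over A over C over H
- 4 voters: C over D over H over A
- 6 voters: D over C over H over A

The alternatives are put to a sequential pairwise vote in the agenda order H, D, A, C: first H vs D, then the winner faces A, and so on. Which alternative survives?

D

Round 1: H vs D — 0–11, D advances.
Round 2: D vs A — 11–0, D advances.
Round 3: D vs C — 7–4, D advances.
D survives the agenda.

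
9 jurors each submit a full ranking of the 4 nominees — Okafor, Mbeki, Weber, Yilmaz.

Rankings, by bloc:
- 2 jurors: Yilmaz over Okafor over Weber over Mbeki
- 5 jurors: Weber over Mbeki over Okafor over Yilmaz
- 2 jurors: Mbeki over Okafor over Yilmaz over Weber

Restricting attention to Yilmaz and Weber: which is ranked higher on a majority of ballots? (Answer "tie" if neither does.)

Weber

Ballots ranking Yilmaz above Weber: 2 + 2 = 4.
Ballots ranking Weber above Yilmaz: 9 − 4 = 5.
Weber wins the head-to-head 5–4.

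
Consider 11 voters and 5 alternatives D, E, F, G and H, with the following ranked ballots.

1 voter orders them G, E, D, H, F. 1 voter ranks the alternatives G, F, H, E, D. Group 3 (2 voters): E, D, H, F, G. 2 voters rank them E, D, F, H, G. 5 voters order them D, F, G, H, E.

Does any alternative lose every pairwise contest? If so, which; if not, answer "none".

Head-to-head results (11 voters):
D vs E: D is ranked higher on 5 ballots, E on 6. E wins 6–5.
D vs F: D wins 10–1.
D vs G: D preferred on 2+2+5 = 9 ballots; D wins 9–2.
D vs H: D, 10–1.
E–F: F 6–5.
E vs G: G, 7–4.
E–H: H 6–5.
F vs G: F wins 9–2.
F vs H: F, 8–3.
G vs H: 1+1+5 = 7 for G, 4 for H — G by 7–4.
No alternative is winless: D beats F; E beats D; F beats E; G beats E; H beats E. There is no Condorcet loser.

none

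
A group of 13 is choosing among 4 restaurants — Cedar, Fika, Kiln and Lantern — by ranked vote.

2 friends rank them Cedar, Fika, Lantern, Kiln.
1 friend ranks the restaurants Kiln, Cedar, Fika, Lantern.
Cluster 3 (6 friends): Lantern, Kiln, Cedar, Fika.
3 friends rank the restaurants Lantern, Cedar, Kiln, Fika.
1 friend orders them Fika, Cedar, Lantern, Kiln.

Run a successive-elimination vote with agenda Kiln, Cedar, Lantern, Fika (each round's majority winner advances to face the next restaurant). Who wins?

Lantern

Round 1: Kiln vs Cedar — 7–6, Kiln advances.
Round 2: Kiln vs Lantern — 1–12, Lantern advances.
Round 3: Lantern vs Fika — 9–4, Lantern advances.
The agenda winner is Lantern.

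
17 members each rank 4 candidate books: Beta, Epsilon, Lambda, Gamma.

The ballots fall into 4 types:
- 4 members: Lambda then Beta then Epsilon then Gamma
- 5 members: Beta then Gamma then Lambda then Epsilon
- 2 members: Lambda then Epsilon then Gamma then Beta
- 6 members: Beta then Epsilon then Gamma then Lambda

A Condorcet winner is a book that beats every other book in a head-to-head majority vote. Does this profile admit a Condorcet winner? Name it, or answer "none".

Pairwise majorities:
Beta vs Epsilon: 15 to 2, Beta.
Beta vs Lambda: 5+6 = 11 for Beta, 6 for Lambda — Beta by 11–6.
Beta vs Gamma: 4+5+6 = 15 for Beta, 2 for Gamma — Beta by 15–2.
Epsilon vs Lambda: 6 to 11, Lambda.
Epsilon vs Gamma: Epsilon is ranked higher on 4+2+6 = 12 ballots, Gamma on 5. Epsilon wins 12–5.
Lambda vs Gamma: Lambda preferred on 4+2 = 6 ballots; Gamma wins 11–6.
Only Beta has no losses; Beta is the Condorcet winner.

Beta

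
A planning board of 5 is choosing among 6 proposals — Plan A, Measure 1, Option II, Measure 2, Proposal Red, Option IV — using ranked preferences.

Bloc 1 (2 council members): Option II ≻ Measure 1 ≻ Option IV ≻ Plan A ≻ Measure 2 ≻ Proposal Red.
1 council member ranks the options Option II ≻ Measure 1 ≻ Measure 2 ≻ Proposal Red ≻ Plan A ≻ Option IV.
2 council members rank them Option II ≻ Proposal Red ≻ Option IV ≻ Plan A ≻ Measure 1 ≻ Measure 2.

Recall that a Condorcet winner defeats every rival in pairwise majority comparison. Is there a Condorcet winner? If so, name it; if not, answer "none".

Head-to-head results (5 council members):
Plan A vs Measure 1: Measure 1 wins 3–2.
Plan A vs Option II: Option II, 5–0.
Plan A vs Measure 2: Plan A wins 4–1.
Plan A vs Proposal Red: Proposal Red, 3–2.
Plan A vs Option IV: Option IV wins 4–1.
Measure 1 vs Option II: Option II wins 5–0.
Measure 1 vs Measure 2: Measure 1, 5–0.
Measure 1–Proposal Red: Measure 1 3–2.
Measure 1 vs Option IV: Measure 1 wins 3–2.
Option II vs Measure 2: Option II wins 5–0.
Option II vs Proposal Red: Option II, 5–0.
Option II vs Option IV: Option II wins 5–0.
Measure 2–Proposal Red: Measure 2 3–2.
Measure 2 vs Option IV: Option IV wins 4–1.
Proposal Red–Option IV: Proposal Red 3–2.
Option II beats each of Plan A, Measure 1, Measure 2, Proposal Red, Option IV — Option II is the Condorcet winner.

Option II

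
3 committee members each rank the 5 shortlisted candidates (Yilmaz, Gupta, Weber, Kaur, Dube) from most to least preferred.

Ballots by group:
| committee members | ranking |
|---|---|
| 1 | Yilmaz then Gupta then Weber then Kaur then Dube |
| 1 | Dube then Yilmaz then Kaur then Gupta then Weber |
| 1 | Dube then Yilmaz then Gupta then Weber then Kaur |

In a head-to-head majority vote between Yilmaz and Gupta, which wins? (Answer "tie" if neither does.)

Yilmaz

Ballots ranking Yilmaz above Gupta: 1 + 1 + 1 = 3.
Ballots ranking Gupta above Yilmaz: 3 − 3 = 0.
Yilmaz wins the head-to-head 3–0.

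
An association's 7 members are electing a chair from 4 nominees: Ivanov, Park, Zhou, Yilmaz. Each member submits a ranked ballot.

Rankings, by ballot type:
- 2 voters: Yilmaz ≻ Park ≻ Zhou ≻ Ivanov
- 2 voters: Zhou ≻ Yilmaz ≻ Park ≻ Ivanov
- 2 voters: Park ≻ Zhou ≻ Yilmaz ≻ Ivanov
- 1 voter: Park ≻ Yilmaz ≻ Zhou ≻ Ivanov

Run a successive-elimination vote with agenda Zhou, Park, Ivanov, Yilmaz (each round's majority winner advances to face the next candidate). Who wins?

Yilmaz

Round 1: Zhou vs Park — 2–5, Park advances.
Round 2: Park vs Ivanov — 7–0, Park advances.
Round 3: Park vs Yilmaz — 3–4, Yilmaz advances.
Yilmaz survives the agenda.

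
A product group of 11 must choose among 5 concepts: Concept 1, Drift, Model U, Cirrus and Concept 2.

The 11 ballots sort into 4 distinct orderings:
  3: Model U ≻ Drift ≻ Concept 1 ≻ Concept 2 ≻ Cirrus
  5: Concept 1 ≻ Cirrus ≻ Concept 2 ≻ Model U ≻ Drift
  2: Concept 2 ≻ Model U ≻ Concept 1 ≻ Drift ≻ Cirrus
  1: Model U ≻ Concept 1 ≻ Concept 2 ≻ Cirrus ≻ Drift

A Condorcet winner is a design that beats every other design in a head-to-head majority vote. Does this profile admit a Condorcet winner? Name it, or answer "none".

Pairwise majorities:
Concept 1 vs Drift: Concept 1 preferred on 5+2+1 = 8 ballots; Concept 1 wins 8–3.
Concept 1 vs Model U: Concept 1 preferred on 5 ballots; Model U wins 6–5.
Concept 1 vs Cirrus: Concept 1 preferred on 3+5+2+1 = 11 ballots; Concept 1 wins 11–0.
Concept 1 vs Concept 2: 9 to 2, Concept 1.
Drift vs Model U: 0 to 11, Model U.
Drift vs Cirrus: Drift preferred on 3+2 = 5 ballots; Cirrus wins 6–5.
Drift vs Concept 2: Drift preferred on 3 ballots; Concept 2 wins 8–3.
Model U vs Cirrus: 6 to 5, Model U.
Model U vs Concept 2: Model U is ranked higher on 3+1 = 4 ballots, Concept 2 on 7. Concept 2 wins 7–4.
Cirrus vs Concept 2: Cirrus is ranked higher on 5 ballots, Concept 2 on 6. Concept 2 wins 6–5.
Every design loses at least once (Concept 1 loses to Model U; Drift loses to Concept 1; Model U loses to Concept 2; Cirrus loses to Concept 1; Concept 2 loses to Concept 1). The majority relation contains the cycle Concept 1 → Concept 2 → Model U → Concept 1, so there is no Condorcet winner.

none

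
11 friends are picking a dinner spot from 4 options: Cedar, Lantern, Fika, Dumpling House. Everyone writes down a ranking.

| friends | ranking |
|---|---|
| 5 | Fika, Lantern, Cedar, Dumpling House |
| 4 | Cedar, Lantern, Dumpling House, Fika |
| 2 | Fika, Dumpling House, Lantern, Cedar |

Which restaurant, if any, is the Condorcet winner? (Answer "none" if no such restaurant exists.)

Fika

Check each pair by majority over 11 ballots:
Cedar vs Lantern: Cedar is ranked higher on 4 ballots, Lantern on 7. Lantern wins 7–4.
Cedar vs Fika: Fika wins 7–4.
Cedar vs Dumpling House: Cedar, 9–2.
Lantern vs Fika: Lantern is ranked higher on 4 ballots, Fika on 7. Fika wins 7–4.
Lantern vs Dumpling House: Lantern, 9–2.
Fika vs Dumpling House: 5+2 = 7 for Fika, 4 for Dumpling House — Fika by 7–4.
Fika defeats every rival head-to-head and is the Condorcet winner.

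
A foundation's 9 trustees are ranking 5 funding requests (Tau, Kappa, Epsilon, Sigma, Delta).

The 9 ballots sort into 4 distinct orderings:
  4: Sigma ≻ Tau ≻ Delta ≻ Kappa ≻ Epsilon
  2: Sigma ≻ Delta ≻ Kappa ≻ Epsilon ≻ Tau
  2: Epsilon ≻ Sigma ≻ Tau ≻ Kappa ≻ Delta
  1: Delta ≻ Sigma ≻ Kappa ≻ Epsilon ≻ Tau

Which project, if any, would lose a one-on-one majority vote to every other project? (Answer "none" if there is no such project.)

none

Head-to-head results (9 reviewers):
Tau vs Kappa: Tau, 6–3.
Tau vs Epsilon: Epsilon wins 5–4.
Tau vs Sigma: 0 to 9, Sigma.
Tau–Delta: Tau 6–3.
Kappa vs Epsilon: Kappa, 7–2.
Kappa vs Sigma: Kappa is ranked higher on 0 ballots, Sigma on 9. Sigma wins 9–0.
Kappa vs Delta: 2 for Kappa, 7 for Delta — Delta by 7–2.
Epsilon vs Sigma: 2 for Epsilon, 7 for Sigma — Sigma by 7–2.
Epsilon vs Delta: Epsilon preferred on 2 ballots; Delta wins 7–2.
Sigma vs Delta: Sigma wins 8–1.
Every project wins at least one matchup (Tau beats Kappa; Kappa beats Epsilon; Epsilon beats Tau; Sigma beats Tau; Delta beats Kappa), so there is no Condorcet loser.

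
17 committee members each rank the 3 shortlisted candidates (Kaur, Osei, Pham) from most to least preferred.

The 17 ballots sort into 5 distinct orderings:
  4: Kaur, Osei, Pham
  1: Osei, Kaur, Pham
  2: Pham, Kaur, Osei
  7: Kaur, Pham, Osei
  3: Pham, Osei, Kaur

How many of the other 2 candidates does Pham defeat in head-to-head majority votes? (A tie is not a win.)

Pham against each rival (17 committee members):
Pham vs Kaur: Pham is ranked higher on 2+3 = 5 ballots, Kaur on 12. Kaur wins 12–5.
Pham vs Osei: Pham is ranked higher on 2+7+3 = 12 ballots, Osei on 5. Pham wins 12–5.
Pham beats Osei; loses to Kaur — 1 pairwise win.

1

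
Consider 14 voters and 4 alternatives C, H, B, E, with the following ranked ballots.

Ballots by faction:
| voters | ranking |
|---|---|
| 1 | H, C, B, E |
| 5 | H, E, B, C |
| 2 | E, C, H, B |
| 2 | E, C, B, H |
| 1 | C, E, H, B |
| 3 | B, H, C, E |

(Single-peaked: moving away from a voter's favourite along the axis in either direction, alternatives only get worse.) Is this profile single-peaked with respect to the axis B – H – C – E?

Axis positions: B=1, H=2, C=3, E=4.
Faction 1 (peak H at position 2): ranking walks positions 2-3-1-4, expanding outward from the peak — single-peaked.
Faction 2: ranking walks positions 2-4-1-3; E is ranked above C even though C lies between E and the peak H on the axis — preferences dip and rise again. Not single-peaked.
Faction 3 (peak E at position 4): ranking walks positions 4-3-2-1, expanding outward from the peak — single-peaked.
Faction 4: ranking walks positions 4-3-1-2; B is ranked above H even though H lies between B and the peak E on the axis — preferences dip and rise again. Not single-peaked.
Faction 5 (peak C at position 3): ranking walks positions 3-4-2-1, expanding outward from the peak — single-peaked.
Faction 6 (peak B at position 1): ranking walks positions 1-2-3-4, expanding outward from the peak — single-peaked.
Faction 2 violates single-peakedness, so the profile is not single-peaked on this axis.

no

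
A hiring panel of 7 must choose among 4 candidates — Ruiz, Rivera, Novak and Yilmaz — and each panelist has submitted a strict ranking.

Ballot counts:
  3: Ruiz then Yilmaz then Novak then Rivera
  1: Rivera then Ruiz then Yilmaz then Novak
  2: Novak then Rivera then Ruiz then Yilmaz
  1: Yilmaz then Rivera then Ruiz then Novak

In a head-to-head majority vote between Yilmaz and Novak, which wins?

Yilmaz

Ballots ranking Yilmaz above Novak: 3 + 1 + 1 = 5.
Ballots ranking Novak above Yilmaz: 7 − 5 = 2.
Yilmaz wins the head-to-head 5–2.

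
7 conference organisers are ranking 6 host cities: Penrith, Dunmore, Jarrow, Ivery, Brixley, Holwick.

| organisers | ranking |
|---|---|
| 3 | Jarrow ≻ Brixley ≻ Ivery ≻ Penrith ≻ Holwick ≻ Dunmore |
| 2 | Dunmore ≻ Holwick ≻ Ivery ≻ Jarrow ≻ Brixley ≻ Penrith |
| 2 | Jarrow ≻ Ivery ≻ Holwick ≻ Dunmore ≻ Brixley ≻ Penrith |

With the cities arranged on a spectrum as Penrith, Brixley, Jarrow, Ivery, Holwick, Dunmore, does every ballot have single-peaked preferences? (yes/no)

yes

Axis positions: Penrith=1, Brixley=2, Jarrow=3, Ivery=4, Holwick=5, Dunmore=6.
Ballot type 1 (peak Jarrow at position 3): ranking walks positions 3-2-4-1-5-6, expanding outward from the peak — single-peaked.
Ballot type 2 (peak Dunmore at position 6): ranking walks positions 6-5-4-3-2-1, expanding outward from the peak — single-peaked.
Ballot type 3 (peak Jarrow at position 3): ranking walks positions 3-4-5-6-2-1, expanding outward from the peak — single-peaked.
Every ranking is single-peaked on this axis.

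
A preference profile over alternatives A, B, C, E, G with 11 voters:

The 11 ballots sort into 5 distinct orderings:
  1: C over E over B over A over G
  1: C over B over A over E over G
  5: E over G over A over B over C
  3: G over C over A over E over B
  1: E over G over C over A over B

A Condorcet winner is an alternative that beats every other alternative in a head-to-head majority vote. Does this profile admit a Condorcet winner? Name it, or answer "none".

E

Check each pair by majority over 11 ballots:
A vs B: A is ranked higher on 5+3+1 = 9 ballots, B on 2. A wins 9–2.
A vs C: 5 to 6, C.
A vs E: A is ranked higher on 1+3 = 4 ballots, E on 7. E wins 7–4.
A vs G: A preferred on 1+1 = 2 ballots; G wins 9–2.
B vs C: B is ranked higher on 5 ballots, C on 6. C wins 6–5.
B vs E: B preferred on 1 ballot; E wins 10–1.
B vs G: B is ranked higher on 1+1 = 2 ballots, G on 9. G wins 9–2.
C vs E: C is ranked higher on 1+1+3 = 5 ballots, E on 6. E wins 6–5.
C vs G: 2 to 9, G.
E vs G: E is ranked higher on 1+1+5+1 = 8 ballots, G on 3. E wins 8–3.
E defeats every rival head-to-head and is the Condorcet winner.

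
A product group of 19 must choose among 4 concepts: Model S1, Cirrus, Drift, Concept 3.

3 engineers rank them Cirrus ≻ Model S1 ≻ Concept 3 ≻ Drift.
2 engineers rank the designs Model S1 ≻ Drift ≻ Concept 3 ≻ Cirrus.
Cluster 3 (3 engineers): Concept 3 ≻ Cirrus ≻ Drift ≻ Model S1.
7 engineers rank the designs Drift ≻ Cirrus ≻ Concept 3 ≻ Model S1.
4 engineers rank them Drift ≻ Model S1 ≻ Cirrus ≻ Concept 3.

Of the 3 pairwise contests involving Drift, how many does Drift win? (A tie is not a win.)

Drift against each rival (19 engineers):
Drift vs Model S1: Drift, 14–5.
Drift vs Cirrus: 13 to 6, Drift.
Drift vs Concept 3: Drift preferred on 2+7+4 = 13 ballots; Drift wins 13–6.
Drift beats Model S1, Cirrus, Concept 3 — 3 pairwise wins.

3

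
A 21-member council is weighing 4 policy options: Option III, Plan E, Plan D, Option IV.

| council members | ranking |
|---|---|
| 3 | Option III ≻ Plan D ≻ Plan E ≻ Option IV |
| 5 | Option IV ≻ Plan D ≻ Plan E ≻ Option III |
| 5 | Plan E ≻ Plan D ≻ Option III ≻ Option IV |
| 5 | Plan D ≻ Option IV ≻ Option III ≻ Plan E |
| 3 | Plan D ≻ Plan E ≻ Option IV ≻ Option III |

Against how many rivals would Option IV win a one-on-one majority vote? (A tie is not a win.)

1

Option IV against each rival (21 council members):
Option IV vs Option III: Option IV is ranked higher on 5+5+3 = 13 ballots, Option III on 8. Option IV wins 13–8.
Option IV vs Plan E: Option IV is ranked higher on 5+5 = 10 ballots, Plan E on 11. Plan E wins 11–10.
Option IV vs Plan D: 5 to 16, Plan D.
Option IV beats Option III; loses to Plan E, Plan D — 1 pairwise win.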